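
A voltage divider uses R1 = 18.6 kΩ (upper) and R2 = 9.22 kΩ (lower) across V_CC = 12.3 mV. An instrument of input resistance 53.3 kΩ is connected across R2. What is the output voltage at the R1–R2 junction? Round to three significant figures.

V_out ≈ 3.65 mV

First combine the lower leg with the load: R2 ‖ R_L = 7.860 kΩ.
Now apply the divider: V_out = 12.3 × 0.2971 = 3.654 mV.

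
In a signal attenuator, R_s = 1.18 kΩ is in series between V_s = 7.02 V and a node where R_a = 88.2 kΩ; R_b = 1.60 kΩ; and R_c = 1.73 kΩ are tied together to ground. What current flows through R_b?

I ≈ 1.80 mA

Combine the parallel branches: R_p = (1/88.2 + 1/1.60 + 1/1.73)⁻¹ = 0.8235 kΩ.
V_A by voltage divider: V_A = 7.02 × 0.8235/(1.18 + 0.8235) = 2.885 V.
Branch current I = V_A/R_b = 2.885/1.60 = 1.803 mA.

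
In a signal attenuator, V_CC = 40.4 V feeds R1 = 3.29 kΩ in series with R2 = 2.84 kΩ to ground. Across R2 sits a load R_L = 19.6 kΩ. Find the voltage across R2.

R2 ‖ R_L = (2.84 × 19.6)/(2.84 + 19.6) = 2.481 kΩ.
Then V_out = V_CC · R2'/(R1 + R2') = 40.4 × 2.481/5.771 = 17.37 V.

V_out ≈ 17.4 V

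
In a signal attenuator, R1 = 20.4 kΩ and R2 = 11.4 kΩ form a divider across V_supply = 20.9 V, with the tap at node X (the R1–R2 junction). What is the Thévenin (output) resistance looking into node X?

With V_supply suppressed (replaced by a short), R_th = R1 ‖ R2 = (20.40 × 11.4)/(20.40 + 11.4) = 7.313 kΩ.

R_th ≈ 7.31 kΩ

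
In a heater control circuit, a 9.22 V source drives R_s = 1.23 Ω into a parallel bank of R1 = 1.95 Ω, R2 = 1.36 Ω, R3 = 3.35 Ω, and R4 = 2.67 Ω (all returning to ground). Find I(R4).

I ≈ 1.03 A

Parallel bank: R_p = 1/(1/1.95 + 1/1.36 + 1/3.35 + 1/2.67) = 0.5205 Ω.
Node voltage V_A = V_s · R_p/(R_s + R_p) = 9.22 × 0.2974 = 2.742 V.
Branch current I = V_A/R4 = 2.742/2.67 = 1.027 A.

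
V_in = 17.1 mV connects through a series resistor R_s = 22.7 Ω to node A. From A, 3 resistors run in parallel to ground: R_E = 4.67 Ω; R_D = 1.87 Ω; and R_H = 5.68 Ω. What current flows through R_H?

Equivalent of the parallel group: R_p = 1.081 Ω.
Node voltage V_A = V_in · R_p/(R_s + R_p) = 17.1 × 0.04546 = 0.7774 mV.
Branch current I = V_A/R_H = 0.7774/5.68 = 0.1369 mA.

I ≈ 0.137 mA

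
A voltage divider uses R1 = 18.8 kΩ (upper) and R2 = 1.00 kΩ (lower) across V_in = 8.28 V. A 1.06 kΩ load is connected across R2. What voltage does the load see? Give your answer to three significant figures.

V_out ≈ 0.221 V

First combine the lower leg with the load: R2 ‖ R_L = 0.5146 kΩ.
Then V_out = V_in · R2'/(R1 + R2') = 8.28 × 0.5146/19.31 = 0.2206 V.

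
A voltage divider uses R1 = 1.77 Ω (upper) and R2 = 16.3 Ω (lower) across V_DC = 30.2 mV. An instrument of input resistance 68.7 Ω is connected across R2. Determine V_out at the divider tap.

First combine the lower leg with the load: R2 ‖ R_L = 13.17 Ω.
Then V_out = V_DC · R2'/(R1 + R2') = 30.2 × 13.17/14.94 = 26.62 mV.

V_out ≈ 26.6 mV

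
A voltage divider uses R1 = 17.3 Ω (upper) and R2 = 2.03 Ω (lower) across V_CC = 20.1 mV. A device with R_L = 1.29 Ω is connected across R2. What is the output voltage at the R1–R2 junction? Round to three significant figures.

V_out ≈ 0.876 mV

The load sits in parallel with R2, giving an effective lower resistance R2' = R2·R_L/(R2+R_L) = 0.7888 Ω.
Now apply the divider: V_out = 20.1 × 0.04361 = 0.8765 mV.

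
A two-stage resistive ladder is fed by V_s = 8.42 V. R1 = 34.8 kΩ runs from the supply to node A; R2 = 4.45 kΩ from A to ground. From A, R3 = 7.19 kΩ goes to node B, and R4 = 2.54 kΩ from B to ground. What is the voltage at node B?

Looking into the second stage from A: R3 + R4 = 9.730 kΩ appears in parallel with R2.
Effective lower resistance at A: R2 ‖ 9.730 = 3.053 kΩ.
V_A = 8.42 × 3.053/(34.8 + 3.053) = 0.6792 V.
V_B = V_A × 0.2610 = 0.1773 V.

V_B ≈ 0.177 V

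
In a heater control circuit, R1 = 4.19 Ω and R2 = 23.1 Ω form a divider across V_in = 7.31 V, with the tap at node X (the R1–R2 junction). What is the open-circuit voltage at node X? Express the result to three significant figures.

Open-circuit (no load on X): V_th = V_in · R2/(R1 + R2) = 7.31 × 23.1/(4.190 + 23.1) = 6.188 V.

V_th ≈ 6.19 V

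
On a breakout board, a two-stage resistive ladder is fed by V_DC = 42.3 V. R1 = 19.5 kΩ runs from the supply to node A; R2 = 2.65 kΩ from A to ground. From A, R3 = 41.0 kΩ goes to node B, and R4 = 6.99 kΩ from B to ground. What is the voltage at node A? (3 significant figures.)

Node A sees R2 in parallel with the series input of stage 2, R3 + R4 = 47.99 kΩ.
R2 ‖ (R3+R4) = 2.511 kΩ.
So V_A = 42.3 × 0.1141 = 4.826 V.

V_A ≈ 4.83 V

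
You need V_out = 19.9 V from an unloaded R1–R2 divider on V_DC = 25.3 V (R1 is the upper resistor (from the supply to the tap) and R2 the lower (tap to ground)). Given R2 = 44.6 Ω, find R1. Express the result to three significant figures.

Required fraction k = V_out/V_DC = 0.7866.
Rearranging, R1 = R2·(1−k)/k = 44.6 × 0.2714 = 12.10 Ω.

R1 ≈ 12.1 Ω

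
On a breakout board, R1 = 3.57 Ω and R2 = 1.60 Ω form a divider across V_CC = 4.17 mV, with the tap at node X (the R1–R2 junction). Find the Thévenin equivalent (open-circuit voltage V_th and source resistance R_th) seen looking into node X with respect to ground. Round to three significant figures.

V_th ≈ 1.29 mV, R_th ≈ 1.10 Ω

Open-circuit (no load on X): V_th = V_CC · R2/(R1 + R2) = 4.17 × 1.60/(3.570 + 1.60) = 1.291 mV.
With V_CC suppressed (replaced by a short), R_th = R1 ‖ R2 = (3.570 × 1.60)/(3.570 + 1.60) = 1.105 Ω.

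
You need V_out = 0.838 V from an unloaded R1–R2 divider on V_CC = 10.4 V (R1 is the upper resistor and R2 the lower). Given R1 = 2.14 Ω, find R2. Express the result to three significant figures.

The divider ratio is R2/(R1+R2) = 0.838/10.4 = 0.08058.
So R2 = R1 · V_out/(V_CC − V_out) = 2.14 × 0.838/(10.4 − 0.838) = 2.14 × 0.08764 = 0.1875 Ω.

R2 ≈ 0.188 Ω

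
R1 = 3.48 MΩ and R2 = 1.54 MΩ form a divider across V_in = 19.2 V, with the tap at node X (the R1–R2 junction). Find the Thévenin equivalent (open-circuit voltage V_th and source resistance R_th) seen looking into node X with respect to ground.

V_th ≈ 5.89 V, R_th ≈ 1.07 MΩ

With X open, the divider is unloaded: V_th = 19.2 × 1.54/5.020 = 5.890 V.
With V_in suppressed (replaced by a short), R_th = R1 ‖ R2 = (3.480 × 1.54)/(3.480 + 1.54) = 1.068 MΩ.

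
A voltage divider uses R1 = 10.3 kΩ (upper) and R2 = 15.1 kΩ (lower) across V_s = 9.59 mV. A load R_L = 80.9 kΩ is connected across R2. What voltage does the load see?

V_out ≈ 5.30 mV

R2 ‖ R_L = (15.1 × 80.9)/(15.1 + 80.9) = 12.72 kΩ.
Voltage divider with the loaded lower leg: V_out = 9.59 × 12.72/(10.3 + 12.72) = 9.59 × 0.5527 = 5.300 mV.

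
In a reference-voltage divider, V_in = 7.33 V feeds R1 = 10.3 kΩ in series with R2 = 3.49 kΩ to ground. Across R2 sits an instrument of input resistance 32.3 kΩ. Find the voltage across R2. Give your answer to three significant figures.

V_out ≈ 1.72 V

The load sits in parallel with R2, giving an effective lower resistance R2' = R2·R_L/(R2+R_L) = 3.150 kΩ.
Then V_out = V_in · R2'/(R1 + R2') = 7.33 × 3.150/13.45 = 1.717 V.
(Unloaded it would be 1.86 V; the load pulls it down.)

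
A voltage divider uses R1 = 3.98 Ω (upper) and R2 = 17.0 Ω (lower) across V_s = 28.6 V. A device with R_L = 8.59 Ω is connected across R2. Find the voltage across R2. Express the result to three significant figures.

V_out ≈ 16.8 V

First combine the lower leg with the load: R2 ‖ R_L = 5.707 Ω.
Now apply the divider: V_out = 28.6 × 0.5891 = 16.85 V.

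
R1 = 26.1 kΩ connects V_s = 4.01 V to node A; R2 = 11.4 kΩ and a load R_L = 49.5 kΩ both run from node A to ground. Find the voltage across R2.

The load sits in parallel with R2, giving an effective lower resistance R2' = R2·R_L/(R2+R_L) = 9.266 kΩ.
Voltage divider with the loaded lower leg: V_out = 4.01 × 9.266/(26.1 + 9.266) = 4.01 × 0.2620 = 1.051 V.

V_out ≈ 1.05 V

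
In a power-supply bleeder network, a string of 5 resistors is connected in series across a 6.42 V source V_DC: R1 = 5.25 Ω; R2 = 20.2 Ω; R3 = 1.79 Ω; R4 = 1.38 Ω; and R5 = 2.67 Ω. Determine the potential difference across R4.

V ≈ 0.283 V

Total series resistance ΣR = 5.25 + 20.2 + 1.79 + 1.38 + 2.67 = 31.29 Ω.
By the voltage-divider rule, V = 6.42 × 1.380/31.29 = 0.2831 V.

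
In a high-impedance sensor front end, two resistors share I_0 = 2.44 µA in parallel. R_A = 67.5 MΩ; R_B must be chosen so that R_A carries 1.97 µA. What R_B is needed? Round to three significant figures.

The fraction through R_A equals R_B/(R_A+R_B).
With f = 0.8074, R_B = R_A · f/(1−f) = 67.5 × 4.191 = 282.9 MΩ.

R_B ≈ 283 MΩ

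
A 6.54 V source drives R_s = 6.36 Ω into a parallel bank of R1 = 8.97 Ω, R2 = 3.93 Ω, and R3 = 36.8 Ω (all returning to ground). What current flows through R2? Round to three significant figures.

I ≈ 0.475 A

Equivalent of the parallel group: R_p = 2.544 Ω.
V_A by voltage divider: V_A = 6.54 × 2.544/(6.36 + 2.544) = 1.868 V.
Branch current I = V_A/R2 = 1.868/3.93 = 0.4754 A.
(Check via current divider: I_total = 0.7345 A; share G_k/ΣG = 0.6473 → same result.)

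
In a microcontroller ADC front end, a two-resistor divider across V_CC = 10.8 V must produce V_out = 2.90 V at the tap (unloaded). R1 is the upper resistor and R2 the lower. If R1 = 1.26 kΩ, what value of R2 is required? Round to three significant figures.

R2 ≈ 0.463 kΩ

The divider ratio is R2/(R1+R2) = 2.90/10.8 = 0.2685.
Rearranging, R2 = R1·k/(1−k) = 1.26 × 0.3671 = 0.4625 kΩ.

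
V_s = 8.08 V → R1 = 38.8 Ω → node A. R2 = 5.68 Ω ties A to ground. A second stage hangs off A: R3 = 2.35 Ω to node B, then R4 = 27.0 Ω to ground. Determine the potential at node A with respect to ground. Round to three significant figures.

V_A ≈ 0.883 V

The second stage (R3 + R4 = 29.35 Ω) loads node A in parallel with R2.
R2 ‖ (R3+R4) = 4.759 Ω.
V_A = 8.08 × 4.759/(38.8 + 4.759) = 0.8828 V.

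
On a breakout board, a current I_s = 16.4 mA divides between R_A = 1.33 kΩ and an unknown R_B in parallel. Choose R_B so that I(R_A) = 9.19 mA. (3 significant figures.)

Two-branch current divider: I_A = I_s · R_B/(R_A + R_B).
With f = 0.5604, R_B = R_A · f/(1−f) = 1.33 × 1.275 = 1.695 kΩ.

R_B ≈ 1.70 kΩ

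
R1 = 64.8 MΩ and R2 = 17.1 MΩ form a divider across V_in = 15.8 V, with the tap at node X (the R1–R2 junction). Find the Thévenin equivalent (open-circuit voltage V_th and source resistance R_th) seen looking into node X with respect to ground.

V_th ≈ 3.30 V, R_th ≈ 13.5 MΩ

With X open, the divider is unloaded: V_th = 15.8 × 17.1/81.90 = 3.299 V.
Zeroing V_in shorts the top of R1 to ground, so R_th = R1 ‖ R2 = 13.53 MΩ.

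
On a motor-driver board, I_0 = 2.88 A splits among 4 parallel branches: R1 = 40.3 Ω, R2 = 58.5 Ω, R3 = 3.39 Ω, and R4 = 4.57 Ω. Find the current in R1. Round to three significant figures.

Total conductance ΣG = 1/40.3 + 1/58.5 + 1/3.39 + 1/4.57 = 0.5557 (units of 1/Ω).
R1 takes the fraction G_k/ΣG = 0.02481/0.5557 = 0.04465, so I = 2.88 × 0.04465 = 0.1286 A.

I ≈ 0.129 A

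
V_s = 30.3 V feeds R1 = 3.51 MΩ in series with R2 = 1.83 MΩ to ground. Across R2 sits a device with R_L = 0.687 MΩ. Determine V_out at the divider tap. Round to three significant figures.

V_out ≈ 3.77 V

R2 ‖ R_L = (1.83 × 0.687)/(1.83 + 0.687) = 0.4995 MΩ.
Now apply the divider: V_out = 30.3 × 0.1246 = 3.775 V.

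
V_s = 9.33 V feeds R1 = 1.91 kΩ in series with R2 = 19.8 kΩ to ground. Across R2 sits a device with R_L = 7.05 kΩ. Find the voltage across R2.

V_out ≈ 6.82 V

The load sits in parallel with R2, giving an effective lower resistance R2' = R2·R_L/(R2+R_L) = 5.199 kΩ.
Then V_out = V_s · R2'/(R1 + R2') = 9.33 × 5.199/7.109 = 6.823 V.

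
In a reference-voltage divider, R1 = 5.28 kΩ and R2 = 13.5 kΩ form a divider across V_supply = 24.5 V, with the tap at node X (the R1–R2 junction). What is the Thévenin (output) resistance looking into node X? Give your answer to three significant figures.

Zeroing V_supply shorts the top of R1 to ground, so R_th = R1 ‖ R2 = 3.796 kΩ.

R_th ≈ 3.80 kΩ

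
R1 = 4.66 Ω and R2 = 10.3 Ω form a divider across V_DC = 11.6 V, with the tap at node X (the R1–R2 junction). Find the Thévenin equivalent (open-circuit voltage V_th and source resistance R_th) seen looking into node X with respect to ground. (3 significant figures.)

V_th ≈ 7.99 V, R_th ≈ 3.21 Ω

With X open, the divider is unloaded: V_th = 11.6 × 10.3/14.96 = 7.987 V.
Zeroing V_DC shorts the top of R1 to ground, so R_th = R1 ‖ R2 = 3.208 Ω.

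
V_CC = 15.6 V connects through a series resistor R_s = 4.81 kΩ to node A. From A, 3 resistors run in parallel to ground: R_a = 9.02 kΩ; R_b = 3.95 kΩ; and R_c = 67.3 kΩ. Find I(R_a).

I ≈ 0.613 mA

Combine the parallel branches: R_p = (1/9.02 + 1/3.95 + 1/67.3)⁻¹ = 2.639 kΩ.
Node voltage V_A = V_CC · R_p/(R_s + R_p) = 15.6 × 0.3543 = 5.527 V.
Branch current I = V_A/R_a = 5.527/9.02 = 0.6128 mA.
(Equivalently: I_total = 2.094 mA, then current-divider fraction G_k/ΣG = 0.2926.)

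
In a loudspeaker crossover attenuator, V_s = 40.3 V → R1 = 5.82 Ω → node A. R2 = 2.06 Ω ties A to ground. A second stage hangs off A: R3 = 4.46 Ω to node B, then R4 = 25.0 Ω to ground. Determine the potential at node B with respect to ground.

V_B ≈ 8.50 V

Looking into the second stage from A: R3 + R4 = 29.46 Ω appears in parallel with R2.
R2 ‖ (R3+R4) = 1.925 Ω.
V_A = 40.3 × 1.925/(5.82 + 1.925) = 10.02 V.
Then the unloaded second divider: V_B = V_A × R4/(R3+R4) = 10.02 × 0.8486 = 8.501 V.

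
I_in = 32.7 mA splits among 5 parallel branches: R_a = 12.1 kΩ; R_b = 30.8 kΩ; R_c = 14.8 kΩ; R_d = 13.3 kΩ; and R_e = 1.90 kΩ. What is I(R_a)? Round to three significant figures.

I ≈ 3.45 mA

Total conductance ΣG = 1/12.1 + 1/30.8 + 1/14.8 + 1/13.3 + 1/1.90 = 0.7842 (units of 1/kΩ).
Current divider: I(R_a) = I_in · G_k/ΣG = 32.7 × (0.08264/0.7842) = 32.7 × 0.1054 = 3.446 mA.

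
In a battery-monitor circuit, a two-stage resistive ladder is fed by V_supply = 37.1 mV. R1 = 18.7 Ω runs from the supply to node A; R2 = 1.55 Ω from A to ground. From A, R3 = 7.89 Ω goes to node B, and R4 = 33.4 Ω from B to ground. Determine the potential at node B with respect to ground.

The second stage (R3 + R4 = 41.29 Ω) loads node A in parallel with R2.
R2 ‖ (R3+R4) = 1.494 Ω.
So V_A = 37.1 × 0.07398 = 2.745 mV.
V_B = V_A × 0.8089 = 2.220 mV.

V_B ≈ 2.22 mV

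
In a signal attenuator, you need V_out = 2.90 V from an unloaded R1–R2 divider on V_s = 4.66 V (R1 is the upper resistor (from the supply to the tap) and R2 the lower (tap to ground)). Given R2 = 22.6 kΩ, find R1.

R1 ≈ 13.7 kΩ

V_out/V_s = R2/(R1+R2) = 0.6223.
R1 = R2·(1/k − 1) = 22.6 × 0.6069 = 13.72 kΩ.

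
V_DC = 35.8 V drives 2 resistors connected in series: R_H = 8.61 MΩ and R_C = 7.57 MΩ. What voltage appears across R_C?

V ≈ 16.7 V

Series total: ΣR = 8.61 + 7.57 = 16.18 MΩ.
V = V_DC · R/ΣR = 35.8 × 0.4679 = 16.75 V.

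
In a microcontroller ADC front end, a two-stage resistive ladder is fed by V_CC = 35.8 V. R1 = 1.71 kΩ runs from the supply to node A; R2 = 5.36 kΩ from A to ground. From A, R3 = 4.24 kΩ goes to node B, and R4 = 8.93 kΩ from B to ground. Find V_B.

Looking into the second stage from A: R3 + R4 = 13.17 kΩ appears in parallel with R2.
R2 ‖ (R3+R4) = 3.810 kΩ.
V_A = 35.8 × 3.810/(1.71 + 3.810) = 24.71 V.
Stage 2 is unloaded, so V_B = V_A · R4/(R3+R4) = 24.71 × 8.93/13.17 = 16.75 V.

V_B ≈ 16.8 V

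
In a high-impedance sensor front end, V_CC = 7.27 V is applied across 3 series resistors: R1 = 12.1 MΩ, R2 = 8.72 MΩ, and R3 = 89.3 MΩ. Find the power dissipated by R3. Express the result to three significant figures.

ΣR = 110.1 MΩ → I = 7.27/110.1 = 0.06602 µA.
P(R3) = I²·R3 = (0.06602)² × 89.3 = 0.3892 µW.

P ≈ 0.389 µW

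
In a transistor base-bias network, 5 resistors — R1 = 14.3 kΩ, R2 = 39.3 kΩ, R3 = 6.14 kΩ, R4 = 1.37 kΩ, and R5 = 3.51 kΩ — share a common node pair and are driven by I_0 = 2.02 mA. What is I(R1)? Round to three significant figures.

ΣG = 1/14.3 + 1/39.3 + 1/6.14 + 1/1.37 + 1/3.51 = 1.273.
Current divider: I(R1) = I_0 · G_k/ΣG = 2.02 × (0.06993/1.273) = 2.02 × 0.05493 = 0.1110 mA.

I ≈ 0.111 mA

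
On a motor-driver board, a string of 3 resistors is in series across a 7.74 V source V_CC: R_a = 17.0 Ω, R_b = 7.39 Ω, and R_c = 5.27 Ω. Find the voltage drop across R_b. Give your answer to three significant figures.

ΣR = 17.0 + 7.39 + 5.27 = 29.66 Ω.
By the voltage-divider rule, V = 7.74 × 7.390/29.66 = 1.928 V.

V ≈ 1.93 V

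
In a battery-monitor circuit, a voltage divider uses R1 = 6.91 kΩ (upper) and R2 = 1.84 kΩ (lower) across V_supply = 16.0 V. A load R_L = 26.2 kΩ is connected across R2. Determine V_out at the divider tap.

V_out ≈ 3.19 V

First combine the lower leg with the load: R2 ‖ R_L = 1.719 kΩ.
Voltage divider with the loaded lower leg: V_out = 16.0 × 1.719/(6.91 + 1.719) = 16.0 × 0.1992 = 3.188 V.
(Unloaded it would be 3.36 V; the load pulls it down.)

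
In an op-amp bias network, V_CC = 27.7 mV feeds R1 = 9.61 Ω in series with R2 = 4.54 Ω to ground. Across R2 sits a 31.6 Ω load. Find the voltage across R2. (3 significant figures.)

V_out ≈ 8.10 mV

R2 ‖ R_L = (4.54 × 31.6)/(4.54 + 31.6) = 3.970 Ω.
Now apply the divider: V_out = 27.7 × 0.2923 = 8.097 mV.
(Unloaded it would be 8.89 mV; the load pulls it down.)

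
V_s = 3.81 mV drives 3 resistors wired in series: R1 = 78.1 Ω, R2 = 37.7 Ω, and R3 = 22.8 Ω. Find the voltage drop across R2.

ΣR = 78.1 + 37.7 + 22.8 = 138.6 Ω.
V = V_s · R/ΣR = 3.81 × 0.2720 = 1.036 mV.

V ≈ 1.04 mV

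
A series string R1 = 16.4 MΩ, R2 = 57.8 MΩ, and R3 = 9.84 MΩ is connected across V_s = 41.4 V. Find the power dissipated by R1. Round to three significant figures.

ΣR = 84.04 MΩ → I = 41.4/84.04 = 0.4926 µA.
V(R1) = I·R = 8.079 V; P = V·I = 8.079 × 0.4926 = 3.980 µW.

P ≈ 3.98 µW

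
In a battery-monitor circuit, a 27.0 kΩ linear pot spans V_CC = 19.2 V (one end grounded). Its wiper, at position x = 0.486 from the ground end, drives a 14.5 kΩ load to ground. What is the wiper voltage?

V_out ≈ 6.37 V

The pot divides into 13.88 kΩ above the wiper and 13.12 kΩ below.
Lower segment in parallel with the load: 13.12 ‖ 14.5 = 6.888 kΩ.
V_out = 19.2 × 6.888/(13.88 + 6.888) = 6.369 V.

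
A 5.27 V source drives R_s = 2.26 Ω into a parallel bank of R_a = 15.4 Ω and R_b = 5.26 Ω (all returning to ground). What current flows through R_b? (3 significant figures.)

I ≈ 0.636 A

Equivalent of the parallel group: R_p = 3.921 Ω.
V_A by voltage divider: V_A = 5.27 × 3.921/(2.26 + 3.921) = 3.343 V.
I(R_b) = V_A / R_b = 3.343/5.26 = 0.6356 A.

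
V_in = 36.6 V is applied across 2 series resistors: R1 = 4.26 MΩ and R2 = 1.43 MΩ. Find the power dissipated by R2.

Series current I = V_in/ΣR = 36.6/5.690 = 6.432 µA.
P(R2) = I²·R2 = (6.432)² × 1.43 = 59.17 µW.

P ≈ 59.2 µW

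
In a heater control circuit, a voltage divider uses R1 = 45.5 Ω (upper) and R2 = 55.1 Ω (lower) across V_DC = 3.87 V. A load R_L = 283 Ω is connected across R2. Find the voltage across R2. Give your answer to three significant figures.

R2 ‖ R_L = (55.1 × 283)/(55.1 + 283) = 46.12 Ω.
Voltage divider with the loaded lower leg: V_out = 3.87 × 46.12/(45.5 + 46.12) = 3.87 × 0.5034 = 1.948 V.

V_out ≈ 1.95 V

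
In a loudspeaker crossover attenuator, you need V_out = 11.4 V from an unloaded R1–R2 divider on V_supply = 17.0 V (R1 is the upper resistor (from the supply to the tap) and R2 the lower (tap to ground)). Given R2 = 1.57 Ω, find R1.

V_out/V_supply = R2/(R1+R2) = 0.6706.
Rearranging, R1 = R2·(1−k)/k = 1.57 × 0.4912 = 0.7712 Ω.

R1 ≈ 0.771 Ω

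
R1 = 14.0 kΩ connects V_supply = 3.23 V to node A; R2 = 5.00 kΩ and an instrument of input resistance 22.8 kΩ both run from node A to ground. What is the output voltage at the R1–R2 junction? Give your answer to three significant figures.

R2 ‖ R_L = (5.00 × 22.8)/(5.00 + 22.8) = 4.101 kΩ.
Then V_out = V_supply · R2'/(R1 + R2') = 3.23 × 4.101/18.10 = 0.7318 V.

V_out ≈ 0.732 V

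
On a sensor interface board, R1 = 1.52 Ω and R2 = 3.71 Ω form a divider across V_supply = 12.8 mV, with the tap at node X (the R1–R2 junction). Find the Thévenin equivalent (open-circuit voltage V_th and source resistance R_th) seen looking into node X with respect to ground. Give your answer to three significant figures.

With X open, the divider is unloaded: V_th = 12.8 × 3.71/5.230 = 9.080 mV.
With V_supply suppressed (replaced by a short), R_th = R1 ‖ R2 = (1.520 × 3.71)/(1.520 + 3.71) = 1.078 Ω.

V_th ≈ 9.08 mV, R_th ≈ 1.08 Ω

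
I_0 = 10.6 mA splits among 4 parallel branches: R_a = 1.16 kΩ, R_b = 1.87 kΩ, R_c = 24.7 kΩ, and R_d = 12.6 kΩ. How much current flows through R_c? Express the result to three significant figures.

I ≈ 0.283 mA

ΣG = 1/1.16 + 1/1.87 + 1/24.7 + 1/12.6 = 1.517.
By the current-divider rule, I = I_0 · G_k/ΣG = 10.6 × 0.02669 = 0.2830 mA.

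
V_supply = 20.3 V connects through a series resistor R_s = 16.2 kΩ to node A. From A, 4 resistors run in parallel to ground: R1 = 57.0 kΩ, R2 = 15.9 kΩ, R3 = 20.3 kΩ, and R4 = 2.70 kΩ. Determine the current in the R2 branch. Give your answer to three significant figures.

Combine the parallel branches: R_p = (1/57.0 + 1/15.9 + 1/20.3 + 1/2.70)⁻¹ = 2.000 kΩ.
Node voltage V_A = V_supply · R_p/(R_s + R_p) = 20.3 × 0.1099 = 2.230 V.
I(R2) = V_A / R2 = 2.230/15.9 = 0.1403 mA.

I ≈ 0.140 mA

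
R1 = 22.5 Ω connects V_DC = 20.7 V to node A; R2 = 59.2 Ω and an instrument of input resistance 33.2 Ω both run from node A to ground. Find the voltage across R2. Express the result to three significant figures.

V_out ≈ 10.1 V

The load sits in parallel with R2, giving an effective lower resistance R2' = R2·R_L/(R2+R_L) = 21.27 Ω.
Then V_out = V_DC · R2'/(R1 + R2') = 20.7 × 21.27/43.77 = 10.06 V.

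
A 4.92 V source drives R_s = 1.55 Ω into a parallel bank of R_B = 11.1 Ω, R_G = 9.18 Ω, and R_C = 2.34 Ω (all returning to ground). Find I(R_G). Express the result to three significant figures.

Equivalent of the parallel group: R_p = 1.596 Ω.
V_A = 4.92 × 1.596/3.146 = 2.496 V.
Branch current I = V_A/R_G = 2.496/9.18 = 0.2719 A.

I ≈ 0.272 A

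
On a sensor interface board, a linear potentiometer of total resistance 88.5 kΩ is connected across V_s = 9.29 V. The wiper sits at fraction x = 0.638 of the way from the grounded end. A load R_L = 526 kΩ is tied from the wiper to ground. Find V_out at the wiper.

Split the track: R_lower = x·R_p = 56.46 kΩ, R_upper = (1−x)·R_p = 32.04 kΩ.
R_L loads the lower segment: effective lower R = 50.99 kΩ.
V_out = 9.29 × 50.99/(32.04 + 50.99) = 5.705 V.
(Unloaded: V_out = x·V_s = 5.93 V.)

V_out ≈ 5.71 V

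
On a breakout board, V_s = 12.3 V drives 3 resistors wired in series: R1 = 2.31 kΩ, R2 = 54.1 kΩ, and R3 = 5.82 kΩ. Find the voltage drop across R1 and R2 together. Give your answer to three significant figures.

V ≈ 11.1 V

Series total: ΣR = 2.31 + 54.1 + 5.82 = 62.23 kΩ.
R_{R1..R2} = 2.31 + 54.1 = 56.41 kΩ.
By the voltage-divider rule, V = 12.3 × 56.41/62.23 = 11.15 V.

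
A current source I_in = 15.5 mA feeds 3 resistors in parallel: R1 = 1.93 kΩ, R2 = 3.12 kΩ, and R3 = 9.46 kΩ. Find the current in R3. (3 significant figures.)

Conductances: ΣG = 1/1.93 + 1/3.12 + 1/9.46 = 0.9444 (1/kΩ).
Current divider: I(R3) = I_in · G_k/ΣG = 15.5 × (0.1057/0.9444) = 15.5 × 0.1119 = 1.735 mA.

I ≈ 1.74 mA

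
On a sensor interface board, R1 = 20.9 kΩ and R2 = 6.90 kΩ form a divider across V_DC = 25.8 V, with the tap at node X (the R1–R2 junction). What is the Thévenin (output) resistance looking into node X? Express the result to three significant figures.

R_th ≈ 5.19 kΩ

Zeroing V_DC shorts the top of R1 to ground, so R_th = R1 ‖ R2 = 5.187 kΩ.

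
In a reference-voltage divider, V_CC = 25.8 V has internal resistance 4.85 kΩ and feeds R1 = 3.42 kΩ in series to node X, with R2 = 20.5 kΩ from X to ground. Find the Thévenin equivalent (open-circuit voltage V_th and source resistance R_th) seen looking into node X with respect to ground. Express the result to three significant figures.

V_th ≈ 18.4 V, R_th ≈ 5.89 kΩ

R1' = 4.85 + 3.42 = 8.270 kΩ (source resistance + R1).
V_th is the unloaded tap voltage: V_CC · R2/(R1'+R2) = 25.8 × 0.7125 = 18.38 V.
Looking into X with the source shorted: R_th = R1'·R2/(R1'+R2) = 8.270 × 20.5/28.77 = 5.893 kΩ.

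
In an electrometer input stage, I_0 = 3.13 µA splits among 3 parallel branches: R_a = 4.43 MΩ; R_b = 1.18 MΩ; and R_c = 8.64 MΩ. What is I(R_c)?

Conductances: ΣG = 1/4.43 + 1/1.18 + 1/8.64 = 1.189 (1/MΩ).
By the current-divider rule, I = I_0 · G_k/ΣG = 3.13 × 0.09735 = 0.3047 µA.

I ≈ 0.305 µA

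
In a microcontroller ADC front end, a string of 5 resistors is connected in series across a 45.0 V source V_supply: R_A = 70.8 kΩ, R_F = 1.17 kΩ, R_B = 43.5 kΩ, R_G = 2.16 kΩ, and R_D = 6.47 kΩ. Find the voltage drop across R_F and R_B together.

V ≈ 16.2 V

ΣR = 70.8 + 1.17 + 43.5 + 2.16 + 6.47 = 124.1 kΩ.
R_{R_F..R_B} = 1.17 + 43.5 = 44.67 kΩ.
Voltage divider: V = V_supply · (44.67 / 124.1) = 45.0 × 0.3600 = 16.20 V.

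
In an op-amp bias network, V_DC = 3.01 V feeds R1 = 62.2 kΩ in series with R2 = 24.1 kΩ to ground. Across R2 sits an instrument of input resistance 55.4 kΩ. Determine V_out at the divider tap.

R2 ‖ R_L = (24.1 × 55.4)/(24.1 + 55.4) = 16.79 kΩ.
Then V_out = V_DC · R2'/(R1 + R2') = 3.01 × 16.79/78.99 = 0.6399 V.
(Unloaded it would be 0.841 V; the load pulls it down.)

V_out ≈ 0.640 V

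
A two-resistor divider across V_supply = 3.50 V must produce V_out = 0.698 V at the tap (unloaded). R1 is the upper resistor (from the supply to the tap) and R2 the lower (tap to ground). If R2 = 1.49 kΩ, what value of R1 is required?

R1 ≈ 5.98 kΩ

The divider ratio is R2/(R1+R2) = 0.698/3.50 = 0.1994.
So R1 = R2 · (V_supply/V_out − 1) = 1.49 × (3.50/0.698 − 1) = 1.49 × 4.014 = 5.981 kΩ.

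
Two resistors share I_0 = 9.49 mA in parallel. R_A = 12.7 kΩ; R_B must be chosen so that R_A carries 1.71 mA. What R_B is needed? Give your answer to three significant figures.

The fraction through R_A equals R_B/(R_A+R_B).
With f = 0.1802, R_B = R_A · f/(1−f) = 12.7 × 0.2198 = 2.791 kΩ.

R_B ≈ 2.79 kΩ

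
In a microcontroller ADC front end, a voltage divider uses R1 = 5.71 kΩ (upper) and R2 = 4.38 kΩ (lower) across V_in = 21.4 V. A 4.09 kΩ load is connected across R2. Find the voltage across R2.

R2 ‖ R_L = (4.38 × 4.09)/(4.38 + 4.09) = 2.115 kΩ.
Voltage divider with the loaded lower leg: V_out = 21.4 × 2.115/(5.71 + 2.115) = 21.4 × 0.2703 = 5.784 V.
(Unloaded it would be 9.29 V; the load pulls it down.)

V_out ≈ 5.78 V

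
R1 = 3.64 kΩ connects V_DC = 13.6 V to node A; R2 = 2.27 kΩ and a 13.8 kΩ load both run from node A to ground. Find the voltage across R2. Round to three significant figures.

First combine the lower leg with the load: R2 ‖ R_L = 1.949 kΩ.
Voltage divider with the loaded lower leg: V_out = 13.6 × 1.949/(3.64 + 1.949) = 13.6 × 0.3488 = 4.743 V.

V_out ≈ 4.74 V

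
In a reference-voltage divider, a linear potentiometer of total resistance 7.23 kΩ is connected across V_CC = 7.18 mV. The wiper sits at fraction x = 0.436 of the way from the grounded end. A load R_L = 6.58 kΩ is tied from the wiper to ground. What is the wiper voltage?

V_out ≈ 2.46 mV

The pot divides into 4.078 kΩ above the wiper and 3.152 kΩ below.
R_L loads the lower segment: effective lower R = 2.131 kΩ.
Then V_out = V_CC · 2.131/(4.078 + 2.131) = 2.465 mV.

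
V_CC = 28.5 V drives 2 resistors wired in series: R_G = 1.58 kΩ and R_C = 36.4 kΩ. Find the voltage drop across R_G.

V ≈ 1.19 V

Total series resistance ΣR = 1.58 + 36.4 = 37.98 kΩ.
By the voltage-divider rule, V = 28.5 × 1.580/37.98 = 1.186 V.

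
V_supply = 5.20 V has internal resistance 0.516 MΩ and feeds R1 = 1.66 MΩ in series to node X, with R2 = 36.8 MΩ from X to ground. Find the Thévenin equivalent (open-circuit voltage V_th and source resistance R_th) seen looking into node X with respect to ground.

V_th ≈ 4.91 V, R_th ≈ 2.05 MΩ

R1' = 0.516 + 1.66 = 2.176 MΩ (source resistance + R1).
Open-circuit (no load on X): V_th = V_supply · R2/(R1' + R2) = 5.20 × 36.8/(2.176 + 36.8) = 4.910 V.
Looking into X with the source shorted: R_th = R1'·R2/(R1'+R2) = 2.176 × 36.8/38.98 = 2.055 MΩ.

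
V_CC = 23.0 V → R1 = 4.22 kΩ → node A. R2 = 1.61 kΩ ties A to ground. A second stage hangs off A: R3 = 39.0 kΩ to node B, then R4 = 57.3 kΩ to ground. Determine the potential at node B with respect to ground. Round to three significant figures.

V_B ≈ 3.73 V

Node A sees R2 in parallel with the series input of stage 2, R3 + R4 = 96.30 kΩ.
Effective lower resistance at A: R2 ‖ 96.30 = 1.584 kΩ.
V_A = 23.0 × 1.584/(4.22 + 1.584) = 6.276 V.
V_B = V_A × 0.5950 = 3.734 V.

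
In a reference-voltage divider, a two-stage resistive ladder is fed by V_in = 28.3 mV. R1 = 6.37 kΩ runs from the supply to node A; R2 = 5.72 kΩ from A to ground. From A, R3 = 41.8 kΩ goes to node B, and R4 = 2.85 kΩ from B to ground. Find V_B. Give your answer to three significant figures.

Node A sees R2 in parallel with the series input of stage 2, R3 + R4 = 44.65 kΩ.
Effective lower resistance at A: R2 ‖ 44.65 = 5.070 kΩ.
First divider: V_A = V_in · 5.070/(6.37 + 5.070) = 12.54 mV.
Then the unloaded second divider: V_B = V_A × R4/(R3+R4) = 12.54 × 0.06383 = 0.8006 mV.

V_B ≈ 0.801 mV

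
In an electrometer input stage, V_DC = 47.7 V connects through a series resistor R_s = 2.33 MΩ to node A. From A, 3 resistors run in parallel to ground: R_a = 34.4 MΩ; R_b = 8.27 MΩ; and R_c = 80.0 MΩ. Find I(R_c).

Equivalent of the parallel group: R_p = 6.154 MΩ.
V_A by voltage divider: V_A = 47.7 × 6.154/(2.33 + 6.154) = 34.60 V.
I(R_c) = V_A / R_c = 34.60/80.0 = 0.4325 µA.

I ≈ 0.433 µA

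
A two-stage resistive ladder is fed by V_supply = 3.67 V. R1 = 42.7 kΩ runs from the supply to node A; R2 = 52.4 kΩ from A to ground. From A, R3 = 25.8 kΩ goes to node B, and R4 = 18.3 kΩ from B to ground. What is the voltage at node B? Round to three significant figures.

The second stage (R3 + R4 = 44.10 kΩ) loads node A in parallel with R2.
R2 ‖ (R3+R4) = 23.95 kΩ.
First divider: V_A = V_supply · 23.95/(42.7 + 23.95) = 1.319 V.
Then the unloaded second divider: V_B = V_A × R4/(R3+R4) = 1.319 × 0.4150 = 0.5472 V.

V_B ≈ 0.547 V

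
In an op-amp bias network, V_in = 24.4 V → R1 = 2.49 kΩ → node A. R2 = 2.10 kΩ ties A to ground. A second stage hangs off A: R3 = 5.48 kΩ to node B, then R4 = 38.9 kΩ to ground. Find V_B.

V_B ≈ 9.54 V

The second stage (R3 + R4 = 44.38 kΩ) loads node A in parallel with R2.
Effective lower resistance at A: R2 ‖ 44.38 = 2.005 kΩ.
V_A = 24.4 × 2.005/(2.49 + 2.005) = 10.88 V.
Then the unloaded second divider: V_B = V_A × R4/(R3+R4) = 10.88 × 0.8765 = 9.540 V.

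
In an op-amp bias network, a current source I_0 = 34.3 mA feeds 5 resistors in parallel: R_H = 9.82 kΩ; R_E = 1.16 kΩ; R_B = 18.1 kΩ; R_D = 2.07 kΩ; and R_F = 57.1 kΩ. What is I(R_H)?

ΣG = 1/9.82 + 1/1.16 + 1/18.1 + 1/2.07 + 1/57.1 = 1.520.
R_H takes the fraction G_k/ΣG = 0.1018/1.520 = 0.06701, so I = 34.3 × 0.06701 = 2.298 mA.

I ≈ 2.30 mA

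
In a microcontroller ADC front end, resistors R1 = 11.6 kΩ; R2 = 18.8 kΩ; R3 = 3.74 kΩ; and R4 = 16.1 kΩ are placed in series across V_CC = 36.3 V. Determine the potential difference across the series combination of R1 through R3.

V ≈ 24.7 V

Series total: ΣR = 11.6 + 18.8 + 3.74 + 16.1 = 50.24 kΩ.
R_{R1..R3} = 11.6 + 18.8 + 3.74 = 34.14 kΩ.
V = V_CC · R/ΣR = 36.3 × 0.6795 = 24.67 V.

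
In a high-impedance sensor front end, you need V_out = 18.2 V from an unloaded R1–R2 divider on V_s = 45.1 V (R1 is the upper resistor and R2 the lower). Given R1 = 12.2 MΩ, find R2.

R2 ≈ 8.25 MΩ

Required fraction k = V_out/V_s = 0.4035.
Rearranging, R2 = R1·k/(1−k) = 12.2 × 0.6766 = 8.254 MΩ.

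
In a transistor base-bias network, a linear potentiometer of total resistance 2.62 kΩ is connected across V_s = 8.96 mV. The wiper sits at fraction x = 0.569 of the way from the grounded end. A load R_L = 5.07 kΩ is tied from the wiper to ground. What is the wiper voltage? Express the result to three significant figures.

V_out ≈ 4.52 mV

Split the track: R_lower = x·R_p = 1.491 kΩ, R_upper = (1−x)·R_p = 1.129 kΩ.
Lower segment in parallel with the load: 1.491 ‖ 5.07 = 1.152 kΩ.
V_out = 8.96 × 1.152/(1.129 + 1.152) = 4.525 mV.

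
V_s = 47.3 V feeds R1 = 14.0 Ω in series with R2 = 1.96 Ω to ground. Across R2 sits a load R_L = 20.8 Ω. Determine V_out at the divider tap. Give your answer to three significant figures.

The load sits in parallel with R2, giving an effective lower resistance R2' = R2·R_L/(R2+R_L) = 1.791 Ω.
Voltage divider with the loaded lower leg: V_out = 47.3 × 1.791/(14.0 + 1.791) = 47.3 × 0.1134 = 5.365 V.
(Unloaded it would be 5.81 V; the load pulls it down.)

V_out ≈ 5.37 V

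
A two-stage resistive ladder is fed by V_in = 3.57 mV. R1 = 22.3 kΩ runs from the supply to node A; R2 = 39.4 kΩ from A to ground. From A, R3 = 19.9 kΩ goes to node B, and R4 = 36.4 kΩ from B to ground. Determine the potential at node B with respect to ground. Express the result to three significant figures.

Looking into the second stage from A: R3 + R4 = 56.30 kΩ appears in parallel with R2.
R2 ‖ (R3+R4) = 23.18 kΩ.
V_A = 3.57 × 23.18/(22.3 + 23.18) = 1.819 mV.
V_B = V_A × 0.6465 = 1.176 mV.

V_B ≈ 1.18 mV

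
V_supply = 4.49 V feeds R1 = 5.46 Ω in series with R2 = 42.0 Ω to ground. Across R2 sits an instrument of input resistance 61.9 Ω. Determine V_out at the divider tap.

First combine the lower leg with the load: R2 ‖ R_L = 25.02 Ω.
Now apply the divider: V_out = 4.49 × 0.8209 = 3.686 V.

V_out ≈ 3.69 V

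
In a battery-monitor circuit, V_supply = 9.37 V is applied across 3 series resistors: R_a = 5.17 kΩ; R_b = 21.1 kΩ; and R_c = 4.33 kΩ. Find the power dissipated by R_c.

Series current I = V_supply/ΣR = 9.37/30.60 = 0.3062 mA.
P = I²R = 0.09376 × 4.33 = 0.4060 mW.

P ≈ 0.406 mW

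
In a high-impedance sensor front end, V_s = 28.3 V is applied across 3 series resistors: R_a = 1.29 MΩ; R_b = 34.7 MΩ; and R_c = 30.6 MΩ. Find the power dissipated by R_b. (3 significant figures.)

P ≈ 6.27 µW

ΣR = 66.59 MΩ → I = 28.3/66.59 = 0.4250 µA.
V(R_b) = I·R = 14.75 V; P = V·I = 14.75 × 0.4250 = 6.267 µW.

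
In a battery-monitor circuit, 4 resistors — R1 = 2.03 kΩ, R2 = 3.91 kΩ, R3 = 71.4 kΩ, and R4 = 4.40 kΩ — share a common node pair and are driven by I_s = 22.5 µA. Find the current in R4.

ΣG = 1/2.03 + 1/3.91 + 1/71.4 + 1/4.40 = 0.9896.
R4 takes the fraction G_k/ΣG = 0.2273/0.9896 = 0.2297, so I = 22.5 × 0.2297 = 5.167 µA.

I ≈ 5.17 µA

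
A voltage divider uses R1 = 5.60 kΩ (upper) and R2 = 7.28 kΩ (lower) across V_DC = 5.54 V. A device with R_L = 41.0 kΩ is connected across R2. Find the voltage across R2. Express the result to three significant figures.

V_out ≈ 2.91 V

R2 ‖ R_L = (7.28 × 41.0)/(7.28 + 41.0) = 6.182 kΩ.
Now apply the divider: V_out = 5.54 × 0.5247 = 2.907 V.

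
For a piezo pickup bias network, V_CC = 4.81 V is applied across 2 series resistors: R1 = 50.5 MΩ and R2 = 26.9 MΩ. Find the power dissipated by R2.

Series current I = V_CC/ΣR = 4.81/77.40 = 0.06214 µA.
P = I²R = 0.003862 × 26.9 = 0.1039 µW.

P ≈ 0.104 µW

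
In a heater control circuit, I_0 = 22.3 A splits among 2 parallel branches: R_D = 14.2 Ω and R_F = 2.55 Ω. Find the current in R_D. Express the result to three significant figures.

I ≈ 3.39 A

For two parallel branches, I_k = I_0 · (other R)/(sum of R).
I(R_D) = 22.3 × 2.55/(14.2 + 2.55) = 22.3 × 0.1522 = 3.395 A.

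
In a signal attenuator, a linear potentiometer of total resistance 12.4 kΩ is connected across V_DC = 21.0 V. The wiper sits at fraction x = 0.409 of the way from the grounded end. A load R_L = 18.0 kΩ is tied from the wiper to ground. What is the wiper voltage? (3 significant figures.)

V_out ≈ 7.36 V

The pot divides into 7.328 kΩ above the wiper and 5.072 kΩ below.
(x·R_p) ‖ R_L = 3.957 kΩ.
Loaded-divider output: V_out = 21.0 × 0.3506 = 7.363 V.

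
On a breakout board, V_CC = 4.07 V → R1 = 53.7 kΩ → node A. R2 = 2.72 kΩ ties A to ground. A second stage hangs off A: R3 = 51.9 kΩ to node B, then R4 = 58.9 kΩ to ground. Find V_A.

The second stage (R3 + R4 = 110.8 kΩ) loads node A in parallel with R2.
Effective lower resistance at A: R2 ‖ 110.8 = 2.655 kΩ.
First divider: V_A = V_CC · 2.655/(53.7 + 2.655) = 0.1917 V.

V_A ≈ 0.192 V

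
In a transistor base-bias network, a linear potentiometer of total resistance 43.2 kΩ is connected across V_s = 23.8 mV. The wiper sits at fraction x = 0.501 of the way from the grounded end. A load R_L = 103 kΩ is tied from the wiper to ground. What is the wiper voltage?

Lower segment x·R_p = 21.64 kΩ; upper segment (1−x)·R_p = 21.56 kΩ.
Lower segment in parallel with the load: 21.64 ‖ 103 = 17.89 kΩ.
Loaded-divider output: V_out = 23.8 × 0.4535 = 10.79 mV.
(Unloaded: V_out = x·V_s = 11.9 mV.)

V_out ≈ 10.8 mV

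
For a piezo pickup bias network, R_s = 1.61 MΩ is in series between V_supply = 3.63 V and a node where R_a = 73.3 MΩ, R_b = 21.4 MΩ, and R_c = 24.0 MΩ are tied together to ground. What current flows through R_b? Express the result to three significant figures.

Equivalent of the parallel group: R_p = 9.800 MΩ.
V_A = 3.63 × 9.800/11.41 = 3.118 V.
Branch current I = V_A/R_b = 3.118/21.4 = 0.1457 µA.

I ≈ 0.146 µA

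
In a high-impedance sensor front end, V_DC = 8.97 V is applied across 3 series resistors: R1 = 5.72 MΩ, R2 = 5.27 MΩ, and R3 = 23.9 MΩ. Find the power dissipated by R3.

The common current is I = 8.97/34.89 = 0.2571 µA.
P(R3) = I²·R3 = (0.2571)² × 23.9 = 1.580 µW.

P ≈ 1.58 µW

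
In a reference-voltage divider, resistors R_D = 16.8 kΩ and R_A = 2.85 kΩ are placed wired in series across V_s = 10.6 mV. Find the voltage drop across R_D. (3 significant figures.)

V ≈ 9.06 mV

Series total: ΣR = 16.8 + 2.85 = 19.65 kΩ.
V = V_s · R/ΣR = 10.6 × 0.8550 = 9.063 mV.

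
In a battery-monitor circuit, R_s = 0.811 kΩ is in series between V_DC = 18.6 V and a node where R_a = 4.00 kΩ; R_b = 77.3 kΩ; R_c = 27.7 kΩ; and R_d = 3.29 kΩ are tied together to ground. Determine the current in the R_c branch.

I ≈ 0.451 mA

Parallel bank: R_p = 1/(1/4.00 + 1/77.3 + 1/27.7 + 1/3.29) = 1.658 kΩ.
V_A by voltage divider: V_A = 18.6 × 1.658/(0.811 + 1.658) = 12.49 V.
I(R_c) = V_A / R_c = 12.49/27.7 = 0.4510 mA.
(Check via current divider: I_total = 7.532 mA; share G_k/ΣG = 0.05987 → same result.)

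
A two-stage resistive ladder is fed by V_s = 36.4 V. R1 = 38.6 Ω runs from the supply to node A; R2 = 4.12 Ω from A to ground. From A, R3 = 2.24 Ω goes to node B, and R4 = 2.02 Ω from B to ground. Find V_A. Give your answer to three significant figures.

Node A sees R2 in parallel with the series input of stage 2, R3 + R4 = 4.260 Ω.
R2 ‖ (R3+R4) = 2.094 Ω.
First divider: V_A = V_s · 2.094/(38.6 + 2.094) = 1.873 V.

V_A ≈ 1.87 V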